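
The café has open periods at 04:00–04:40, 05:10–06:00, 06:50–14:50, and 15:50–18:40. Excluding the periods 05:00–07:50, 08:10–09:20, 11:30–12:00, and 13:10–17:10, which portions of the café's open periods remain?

04:00–04:40: no B overlap → unchanged.
05:10–06:00: fully covered by B → removed.
06:50–14:50 minus B → 07:50–08:10, 09:20–11:30, 12:00–13:10.
15:50–18:40 minus B → 17:10–18:40.

04:00–04:40, 07:50–08:10, 09:20–11:30, 12:00–13:10, 17:10–18:40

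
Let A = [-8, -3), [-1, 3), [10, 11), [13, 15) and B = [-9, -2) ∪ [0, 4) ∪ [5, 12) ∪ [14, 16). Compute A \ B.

[-8, -3) lies entirely inside B → drops out.
[-1, 3) with B removed leaves [-1, 0).
[10, 11) lies entirely inside B → drops out.
[13, 15) with B removed leaves [13, 14).

[-1, 0) ∪ [13, 14)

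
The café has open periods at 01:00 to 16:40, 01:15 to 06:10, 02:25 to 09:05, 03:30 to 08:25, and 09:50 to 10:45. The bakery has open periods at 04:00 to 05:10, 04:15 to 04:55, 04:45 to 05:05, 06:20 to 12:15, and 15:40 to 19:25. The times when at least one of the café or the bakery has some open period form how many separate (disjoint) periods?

1

First set merges to 01:00–16:40.
Second set merges to 04:00–05:10, 06:20–12:15, 15:40–19:25.
A ∪ B = 01:00–19:25.
That is 1 disjoint piece.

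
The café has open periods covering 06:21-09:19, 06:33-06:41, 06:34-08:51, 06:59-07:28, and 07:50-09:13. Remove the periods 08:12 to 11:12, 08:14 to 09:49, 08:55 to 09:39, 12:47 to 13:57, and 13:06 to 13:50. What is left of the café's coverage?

First set merges to 06:21-09:19.
Second set merges to 08:12-11:12, 12:47-13:57.
06:21-09:19 \ B = 06:21-08:12.

06:21-08:12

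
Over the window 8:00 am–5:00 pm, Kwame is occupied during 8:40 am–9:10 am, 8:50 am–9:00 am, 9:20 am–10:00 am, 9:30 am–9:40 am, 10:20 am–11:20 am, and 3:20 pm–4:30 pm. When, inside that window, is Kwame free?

After merging, the occupied span is 8:40 am–9:10 am, 9:20 am–10:00 am, 10:20 am–11:20 am, 3:20 pm–4:30 pm.
Gaps within 8:00 am–5:00 pm: 8:00 am–8:40 am, 9:10 am–9:20 am, 10:00 am–10:20 am, 11:20 am–3:20 pm, 4:30 pm–5:00 pm.

8:00 am–8:40 am, 9:10 am–9:20 am, 10:00 am–10:20 am, 11:20 am–3:20 pm, 4:30 pm–5:00 pm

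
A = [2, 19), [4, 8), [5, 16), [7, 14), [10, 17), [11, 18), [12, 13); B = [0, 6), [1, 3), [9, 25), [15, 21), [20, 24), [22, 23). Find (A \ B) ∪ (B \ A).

Merge the first list: [2, 19).
Merge the second list: [0, 6), [9, 25).
Only in the first: [6, 9).
Only in the second: [0, 2), [19, 25).
Together these are the periods covered by exactly one.

[0, 2) ∪ [6, 9) ∪ [19, 25)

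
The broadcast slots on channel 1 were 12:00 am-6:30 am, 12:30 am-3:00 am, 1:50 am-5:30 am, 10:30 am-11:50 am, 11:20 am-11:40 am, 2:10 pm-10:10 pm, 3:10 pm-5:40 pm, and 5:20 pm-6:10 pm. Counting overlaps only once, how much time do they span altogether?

15 h 50 min

Merged: 12:00 am–6:30 am, 10:30 am–11:50 am, 2:10 pm–10:10 pm.
Lengths: 6 h 30 min + 1 h 20 min + 8 h = 15 h 50 min.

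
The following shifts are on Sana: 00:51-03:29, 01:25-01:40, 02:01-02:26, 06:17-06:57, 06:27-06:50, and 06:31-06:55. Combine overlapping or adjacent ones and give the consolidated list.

01:25–01:40 overlaps/touches 00:51–03:29 → extend to 00:51–03:29.
02:01–02:26 overlaps/touches 00:51–03:29 → extend to 00:51–03:29.
06:17–06:57 is disjoint → start new block.
06:27–06:50 overlaps/touches 06:17–06:57 → extend to 06:17–06:57.
06:31–06:55 overlaps/touches 06:17–06:57 → extend to 06:17–06:57.

00:51–03:29, 06:17–06:57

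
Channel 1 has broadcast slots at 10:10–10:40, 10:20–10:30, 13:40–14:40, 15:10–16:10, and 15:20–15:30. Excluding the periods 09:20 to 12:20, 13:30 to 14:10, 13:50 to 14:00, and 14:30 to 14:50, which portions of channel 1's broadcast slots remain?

A, merged: 10:10–10:40, 13:40–14:40, 15:10–16:10.
B, merged: 09:20–12:20, 13:30–14:10, 14:30–14:50.
10:10–10:40: fully covered by B → removed.
13:40–14:40 minus B → 14:10–14:30.
15:10–16:10: no B overlap → unchanged.

14:10–14:30, 15:10–16:10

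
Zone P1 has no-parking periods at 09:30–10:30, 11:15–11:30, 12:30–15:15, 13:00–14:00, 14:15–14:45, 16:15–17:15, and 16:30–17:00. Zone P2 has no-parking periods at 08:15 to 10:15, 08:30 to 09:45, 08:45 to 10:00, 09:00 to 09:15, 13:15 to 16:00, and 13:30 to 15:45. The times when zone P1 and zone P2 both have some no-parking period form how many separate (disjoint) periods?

First set merges to 09:30-10:30, 11:15-11:30, 12:30-15:15, 16:15-17:15.
Second set merges to 08:15-10:15, 13:15-16:00.
A ∩ B = 09:30-10:15, 13:15-15:15.
That is 2 disjoint pieces.

2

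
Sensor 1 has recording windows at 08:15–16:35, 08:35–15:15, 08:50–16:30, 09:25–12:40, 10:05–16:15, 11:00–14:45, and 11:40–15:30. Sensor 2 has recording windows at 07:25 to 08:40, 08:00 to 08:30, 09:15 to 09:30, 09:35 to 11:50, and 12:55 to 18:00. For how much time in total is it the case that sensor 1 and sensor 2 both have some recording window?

Merge the first list: 08:15–16:35.
Merge the second list: 07:25–08:40, 09:15–09:30, 09:35–11:50, 12:55–18:00.
A ∩ B = 08:15–08:40, 09:15–09:30, 09:35–11:50, 12:55–16:35.
Total: 25 min + 15 min + 2 h 15 min + 3 h 40 min = 6 h 35 min.

6 h 35 min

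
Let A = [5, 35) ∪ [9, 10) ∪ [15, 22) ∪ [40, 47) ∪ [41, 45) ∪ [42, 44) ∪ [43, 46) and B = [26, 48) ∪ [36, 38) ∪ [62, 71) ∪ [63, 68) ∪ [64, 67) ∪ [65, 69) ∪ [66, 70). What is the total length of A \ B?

21

First set merges to [5, 35), [40, 47).
Second set merges to [26, 48), [62, 71).
A \ B = [5, 26).
Total: 21.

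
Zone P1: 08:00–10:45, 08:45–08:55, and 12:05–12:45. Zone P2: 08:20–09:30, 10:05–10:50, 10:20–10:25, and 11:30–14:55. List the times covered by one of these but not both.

08:00-08:20, 09:30-10:05, 10:45-10:50, 11:30-12:05, 12:45-14:55

Merge the first list: 08:00-10:45, 12:05-12:45.
Merge the second list: 08:20-09:30, 10:05-10:50, 11:30-14:55.
Only in the first: 08:00-08:20, 09:30-10:05.
Only in the second: 10:45-10:50, 11:30-12:05, 12:45-14:55.
Together these are the periods covered by exactly one.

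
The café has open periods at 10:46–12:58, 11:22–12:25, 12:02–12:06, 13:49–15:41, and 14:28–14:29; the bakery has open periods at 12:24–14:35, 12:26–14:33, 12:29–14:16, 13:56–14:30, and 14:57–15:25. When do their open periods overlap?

12:24–12:58, 13:49–14:35, 14:57–15:25

A, merged: 10:46–12:58, 13:49–15:41.
B, merged: 12:24–14:35, 14:57–15:25.
10:46–12:58 ∩ B → 12:24–12:58.
13:49–15:41 ∩ B → 13:49–14:35, 14:57–15:25.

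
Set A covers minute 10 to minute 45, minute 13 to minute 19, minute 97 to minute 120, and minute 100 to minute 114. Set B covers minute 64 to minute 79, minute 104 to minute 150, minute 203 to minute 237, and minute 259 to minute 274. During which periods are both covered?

Merge the first list: minute 10 to minute 45, minute 97 to minute 120.
minute 10 to minute 45 falls entirely outside B.
minute 97 to minute 120 overlaps B on minute 104 to minute 120.

minute 104 to minute 120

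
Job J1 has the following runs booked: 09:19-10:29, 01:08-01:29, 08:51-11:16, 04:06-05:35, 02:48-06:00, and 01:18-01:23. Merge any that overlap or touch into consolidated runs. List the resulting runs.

Sort by start: 01:08–01:29, 01:18–01:23, 02:48–06:00, 04:06–05:35, 08:51–11:16, 09:19–10:29.
01:18–01:23 overlaps/touches 01:08–01:29 → extend to 01:08–01:29.
02:48–06:00 is disjoint → start new block.
04:06–05:35 overlaps/touches 02:48–06:00 → extend to 02:48–06:00.
08:51–11:16 is disjoint → start new block.
09:19–10:29 overlaps/touches 08:51–11:16 → extend to 08:51–11:16.

01:08–01:29, 02:48–06:00, 08:51–11:16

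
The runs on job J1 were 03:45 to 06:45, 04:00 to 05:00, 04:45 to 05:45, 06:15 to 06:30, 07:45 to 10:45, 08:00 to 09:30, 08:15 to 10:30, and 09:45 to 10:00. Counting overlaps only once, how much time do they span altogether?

Merged: 03:45–06:45, 07:45–10:45.
Lengths: 3 h + 3 h = 6 h.

6 h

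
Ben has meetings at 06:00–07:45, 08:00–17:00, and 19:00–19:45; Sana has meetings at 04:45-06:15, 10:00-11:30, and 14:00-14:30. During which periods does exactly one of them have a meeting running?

Only in the first: 06:15–07:45, 08:00–10:00, 11:30–14:00, 14:30–17:00, 19:00–19:45.
Only in the second: 04:45–06:00.
Together these are the periods covered by exactly one.

04:45–06:00, 06:15–07:45, 08:00–10:00, 11:30–14:00, 14:30–17:00, 19:00–19:45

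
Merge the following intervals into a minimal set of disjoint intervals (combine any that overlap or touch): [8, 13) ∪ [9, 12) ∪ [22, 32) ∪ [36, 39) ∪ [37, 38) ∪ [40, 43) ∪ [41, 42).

[9, 12) overlaps/touches [8, 13) → extend to [8, 13).
[22, 32) is disjoint → start new block.
[36, 39) is disjoint → start new block.
[37, 38) overlaps/touches [36, 39) → extend to [36, 39).
[40, 43) is disjoint → start new block.
[41, 42) overlaps/touches [40, 43) → extend to [40, 43).

[8, 13) ∪ [22, 32) ∪ [36, 39) ∪ [40, 43)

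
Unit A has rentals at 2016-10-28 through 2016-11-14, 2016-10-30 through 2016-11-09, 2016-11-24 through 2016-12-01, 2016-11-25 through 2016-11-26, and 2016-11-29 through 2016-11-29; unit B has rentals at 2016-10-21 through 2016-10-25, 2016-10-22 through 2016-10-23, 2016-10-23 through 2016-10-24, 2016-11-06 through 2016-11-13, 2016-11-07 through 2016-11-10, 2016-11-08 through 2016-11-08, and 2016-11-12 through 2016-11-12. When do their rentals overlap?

First set merges to 2016-10-28 through 2016-11-14, 2016-11-24 through 2016-12-01.
Second set merges to 2016-10-21 through 2016-10-25, 2016-11-06 through 2016-11-13.
2016-10-28 through 2016-11-14 overlaps B on 2016-11-06 through 2016-11-13.
2016-11-24 through 2016-12-01 falls entirely outside B.

2016-11-06 through 2016-11-13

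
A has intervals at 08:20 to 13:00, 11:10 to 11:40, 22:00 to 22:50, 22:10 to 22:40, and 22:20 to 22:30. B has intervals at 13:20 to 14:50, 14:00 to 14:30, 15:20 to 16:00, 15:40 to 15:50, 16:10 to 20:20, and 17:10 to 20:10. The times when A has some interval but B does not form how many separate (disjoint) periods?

2

First set merges to 08:20–13:00, 22:00–22:50.
Second set merges to 13:20–14:50, 15:20–16:00, 16:10–20:20.
A \ B = 08:20–13:00, 22:00–22:50.
That is 2 disjoint pieces.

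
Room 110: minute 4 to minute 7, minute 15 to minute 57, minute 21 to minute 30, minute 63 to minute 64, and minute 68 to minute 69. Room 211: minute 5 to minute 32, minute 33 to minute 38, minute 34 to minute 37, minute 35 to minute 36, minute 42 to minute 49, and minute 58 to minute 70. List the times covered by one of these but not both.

minute 4 to minute 5, minute 7 to minute 15, minute 32 to minute 33, minute 38 to minute 42, minute 49 to minute 57, minute 58 to minute 63, minute 64 to minute 68, minute 69 to minute 70

A, merged: minute 4 to minute 7, minute 15 to minute 57, minute 63 to minute 64, minute 68 to minute 69.
B, merged: minute 5 to minute 32, minute 33 to minute 38, minute 42 to minute 49, minute 58 to minute 70.
A but not B: minute 4 to minute 5, minute 32 to minute 33, minute 38 to minute 42, minute 49 to minute 57.
B but not A: minute 7 to minute 15, minute 58 to minute 63, minute 64 to minute 68, minute 69 to minute 70.
Combining gives A △ B.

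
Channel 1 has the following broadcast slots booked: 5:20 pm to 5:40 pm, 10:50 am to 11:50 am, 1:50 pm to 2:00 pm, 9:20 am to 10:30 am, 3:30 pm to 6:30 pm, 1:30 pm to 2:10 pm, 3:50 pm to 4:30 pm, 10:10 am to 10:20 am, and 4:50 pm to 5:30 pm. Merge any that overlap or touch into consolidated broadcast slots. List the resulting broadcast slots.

Sort by start: 9:20 am–10:30 am, 10:10 am–10:20 am, 10:50 am–11:50 am, 1:30 pm–2:10 pm, 1:50 pm–2:00 pm, 3:30 pm–6:30 pm, 3:50 pm–4:30 pm, 4:50 pm–5:30 pm, 5:20 pm–5:40 pm.
10:10 am–10:20 am overlaps/touches 9:20 am–10:30 am → extend to 9:20 am–10:30 am.
10:50 am–11:50 am is disjoint → start new block.
1:30 pm–2:10 pm is disjoint → start new block.
1:50 pm–2:00 pm overlaps/touches 1:30 pm–2:10 pm → extend to 1:30 pm–2:10 pm.
3:30 pm–6:30 pm is disjoint → start new block.
3:50 pm–4:30 pm overlaps/touches 3:30 pm–6:30 pm → extend to 3:30 pm–6:30 pm.
4:50 pm–5:30 pm overlaps/touches 3:30 pm–6:30 pm → extend to 3:30 pm–6:30 pm.
5:20 pm–5:40 pm overlaps/touches 3:30 pm–6:30 pm → extend to 3:30 pm–6:30 pm.

9:20 am–10:30 am, 10:50 am–11:50 am, 1:30 pm–2:10 pm, 3:30 pm–6:30 pm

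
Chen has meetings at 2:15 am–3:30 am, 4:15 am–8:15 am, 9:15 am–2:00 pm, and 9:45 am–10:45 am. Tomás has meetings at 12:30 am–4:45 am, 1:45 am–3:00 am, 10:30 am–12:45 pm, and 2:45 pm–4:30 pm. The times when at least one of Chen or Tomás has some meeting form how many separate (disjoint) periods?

3

First set merges to 2:15 am–3:30 am, 4:15 am–8:15 am, 9:15 am–2:00 pm.
Second set merges to 12:30 am–4:45 am, 10:30 am–12:45 pm, 2:45 pm–4:30 pm.
A ∪ B = 12:30 am–8:15 am, 9:15 am–2:00 pm, 2:45 pm–4:30 pm.
That is 3 disjoint pieces.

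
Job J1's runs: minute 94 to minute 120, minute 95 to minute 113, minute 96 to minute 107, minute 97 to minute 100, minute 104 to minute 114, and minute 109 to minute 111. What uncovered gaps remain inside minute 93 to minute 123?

After merging, the occupied span is minute 94 to minute 120.
Gaps within minute 93 to minute 123: minute 93 to minute 94, minute 120 to minute 123.

minute 93 to minute 94, minute 120 to minute 123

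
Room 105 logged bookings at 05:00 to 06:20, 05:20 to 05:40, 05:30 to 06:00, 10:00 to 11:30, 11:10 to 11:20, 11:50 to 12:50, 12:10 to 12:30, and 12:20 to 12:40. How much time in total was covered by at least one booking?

Merged: 05:00-06:20, 10:00-11:30, 11:50-12:50.
Lengths: 1 h 20 min + 1 h 30 min + 1 h = 3 h 50 min.

3 h 50 min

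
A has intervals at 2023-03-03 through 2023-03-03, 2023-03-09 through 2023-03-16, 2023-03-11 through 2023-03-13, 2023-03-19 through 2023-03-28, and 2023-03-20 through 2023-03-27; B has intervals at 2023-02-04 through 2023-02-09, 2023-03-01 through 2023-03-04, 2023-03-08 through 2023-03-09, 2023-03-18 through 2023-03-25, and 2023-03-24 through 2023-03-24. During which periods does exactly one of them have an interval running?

2023-02-04 through 2023-02-09, 2023-03-01 through 2023-03-02, 2023-03-04 through 2023-03-04, 2023-03-08 through 2023-03-08, 2023-03-10 through 2023-03-16, 2023-03-18 through 2023-03-18, 2023-03-26 through 2023-03-28

A, merged: 2023-03-03 through 2023-03-03, 2023-03-09 through 2023-03-16, 2023-03-19 through 2023-03-28.
B, merged: 2023-02-04 through 2023-02-09, 2023-03-01 through 2023-03-04, 2023-03-08 through 2023-03-09, 2023-03-18 through 2023-03-25.
Only in the first: 2023-03-10 through 2023-03-16, 2023-03-26 through 2023-03-28.
Only in the second: 2023-02-04 through 2023-02-09, 2023-03-01 through 2023-03-02, 2023-03-04 through 2023-03-04, 2023-03-08 through 2023-03-08, 2023-03-18 through 2023-03-18.
Together these are the periods covered by exactly one.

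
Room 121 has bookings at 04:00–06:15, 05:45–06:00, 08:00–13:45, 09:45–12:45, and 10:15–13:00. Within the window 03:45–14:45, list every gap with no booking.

03:45–04:00, 06:15–08:00, 13:45–14:45

Covered (merged): 04:00–06:15, 08:00–13:45.
Gaps within 03:45–14:45: 03:45–04:00, 06:15–08:00, 13:45–14:45.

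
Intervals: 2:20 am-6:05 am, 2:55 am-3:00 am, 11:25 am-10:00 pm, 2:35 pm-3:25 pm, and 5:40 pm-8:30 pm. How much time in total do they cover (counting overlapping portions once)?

14 h 20 min

Merged: 2:20 am–6:05 am, 11:25 am–10:00 pm.
Lengths: 3 h 45 min + 10 h 35 min = 14 h 20 min.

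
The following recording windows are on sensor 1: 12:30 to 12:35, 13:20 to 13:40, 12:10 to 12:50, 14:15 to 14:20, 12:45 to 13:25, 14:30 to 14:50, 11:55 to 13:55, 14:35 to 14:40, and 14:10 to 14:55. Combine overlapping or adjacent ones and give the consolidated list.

Sort by start: 11:55–13:55, 12:10–12:50, 12:30–12:35, 12:45–13:25, 13:20–13:40, 14:10–14:55, 14:15–14:20, 14:30–14:50, 14:35–14:40.
12:10–12:50 overlaps/touches 11:55–13:55 → extend to 11:55–13:55.
12:30–12:35 overlaps/touches 11:55–13:55 → extend to 11:55–13:55.
12:45–13:25 overlaps/touches 11:55–13:55 → extend to 11:55–13:55.
13:20–13:40 overlaps/touches 11:55–13:55 → extend to 11:55–13:55.
14:10–14:55 is disjoint → start new block.
14:15–14:20 overlaps/touches 14:10–14:55 → extend to 14:10–14:55.
14:30–14:50 overlaps/touches 14:10–14:55 → extend to 14:10–14:55.
14:35–14:40 overlaps/touches 14:10–14:55 → extend to 14:10–14:55.

11:55–13:55, 14:10–14:55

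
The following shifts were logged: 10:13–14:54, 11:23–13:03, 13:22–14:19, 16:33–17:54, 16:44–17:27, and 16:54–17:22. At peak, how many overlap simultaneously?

At 16:54, 3 of the intervals are simultaneously active.
No point has more.

3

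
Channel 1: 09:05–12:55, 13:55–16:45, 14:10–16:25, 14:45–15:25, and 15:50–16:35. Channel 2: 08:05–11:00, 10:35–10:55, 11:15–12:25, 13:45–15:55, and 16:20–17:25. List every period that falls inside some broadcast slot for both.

09:05-11:00, 11:15-12:25, 13:55-15:55, 16:20-16:45

Merge the first list: 09:05-12:55, 13:55-16:45.
Merge the second list: 08:05-11:00, 11:15-12:25, 13:45-15:55, 16:20-17:25.
09:05-12:55 ∩ B → 09:05-11:00, 11:15-12:25.
13:55-16:45 ∩ B → 13:55-15:55, 16:20-16:45.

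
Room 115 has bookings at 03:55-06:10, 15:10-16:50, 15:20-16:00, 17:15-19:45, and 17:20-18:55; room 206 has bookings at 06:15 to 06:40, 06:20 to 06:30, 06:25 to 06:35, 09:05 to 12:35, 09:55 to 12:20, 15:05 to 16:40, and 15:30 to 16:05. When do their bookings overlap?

15:10–16:40

Merge the first list: 03:55–06:10, 15:10–16:50, 17:15–19:45.
Merge the second list: 06:15–06:40, 09:05–12:35, 15:05–16:40.
03:55–06:10 falls entirely outside B.
15:10–16:50 overlaps B on 15:10–16:40.
17:15–19:45 falls entirely outside B.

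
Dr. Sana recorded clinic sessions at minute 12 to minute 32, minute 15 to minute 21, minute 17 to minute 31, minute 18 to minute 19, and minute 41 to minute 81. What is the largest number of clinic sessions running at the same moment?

4

At minute 18, 4 of the intervals are simultaneously active.
No point has more.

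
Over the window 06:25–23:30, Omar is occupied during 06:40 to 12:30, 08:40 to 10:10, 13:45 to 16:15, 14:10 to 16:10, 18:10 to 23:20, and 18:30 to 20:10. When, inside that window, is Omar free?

06:25–06:40, 12:30–13:45, 16:15–18:10, 23:20–23:30

Covered (merged): 06:40–12:30, 13:45–16:15, 18:10–23:20.
Uncovered inside 06:25–23:30: 06:25–06:40, 12:30–13:45, 16:15–18:10, 23:20–23:30.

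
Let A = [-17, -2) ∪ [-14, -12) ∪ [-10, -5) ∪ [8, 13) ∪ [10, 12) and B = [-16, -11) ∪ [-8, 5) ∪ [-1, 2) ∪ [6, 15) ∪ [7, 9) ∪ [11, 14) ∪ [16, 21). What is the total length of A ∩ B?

Merge the first list: [-17, -2), [8, 13).
Merge the second list: [-16, -11), [-8, 5), [6, 15), [16, 21).
A ∩ B = [-16, -11), [-8, -2), [8, 13).
Total: 5 + 6 + 5 = 16.

16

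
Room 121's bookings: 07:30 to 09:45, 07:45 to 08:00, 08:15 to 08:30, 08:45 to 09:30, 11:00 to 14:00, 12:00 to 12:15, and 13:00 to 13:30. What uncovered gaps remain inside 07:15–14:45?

07:15-07:30, 09:45-11:00, 14:00-14:45

The merged coverage is 07:30-09:45, 11:00-14:00.
Uncovered inside 07:15-14:45: 07:15-07:30, 09:45-11:00, 14:00-14:45.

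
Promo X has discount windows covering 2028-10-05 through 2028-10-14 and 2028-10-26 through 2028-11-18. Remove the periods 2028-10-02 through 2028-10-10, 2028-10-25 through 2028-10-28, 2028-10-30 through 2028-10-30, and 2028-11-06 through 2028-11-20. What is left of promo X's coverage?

2028-10-05 through 2028-10-14 with B removed leaves 2028-10-11 through 2028-10-14.
2028-10-26 through 2028-11-18 with B removed leaves 2028-10-29 through 2028-10-29, 2028-10-31 through 2028-11-05.

2028-10-11 through 2028-10-14, 2028-10-29 through 2028-10-29, 2028-10-31 through 2028-11-05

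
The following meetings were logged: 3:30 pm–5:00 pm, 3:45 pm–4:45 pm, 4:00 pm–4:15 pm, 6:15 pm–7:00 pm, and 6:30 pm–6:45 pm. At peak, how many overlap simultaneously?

3

Walk the sorted start/end points keeping a running depth.
The depth first hits 3 at 4:00 pm.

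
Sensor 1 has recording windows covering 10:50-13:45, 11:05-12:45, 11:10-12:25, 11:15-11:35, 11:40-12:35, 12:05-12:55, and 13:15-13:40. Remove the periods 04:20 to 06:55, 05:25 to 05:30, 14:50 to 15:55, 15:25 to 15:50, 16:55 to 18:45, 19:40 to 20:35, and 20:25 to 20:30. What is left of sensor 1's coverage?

10:50–13:45

A, merged: 10:50–13:45.
B, merged: 04:20–06:55, 14:50–15:55, 16:55–18:45, 19:40–20:35.
10:50–13:45: nothing removed.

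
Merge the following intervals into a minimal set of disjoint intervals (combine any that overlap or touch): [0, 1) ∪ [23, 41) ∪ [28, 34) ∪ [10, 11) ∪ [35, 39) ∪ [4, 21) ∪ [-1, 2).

Sort by start: [-1, 2), [0, 1), [4, 21), [10, 11), [23, 41), [28, 34), [35, 39).
[0, 1) overlaps/touches [-1, 2) → extend to [-1, 2).
[4, 21) is disjoint → start new block.
[10, 11) overlaps/touches [4, 21) → extend to [4, 21).
[23, 41) is disjoint → start new block.
[28, 34) overlaps/touches [23, 41) → extend to [23, 41).
[35, 39) overlaps/touches [23, 41) → extend to [23, 41).

[-1, 2) ∪ [4, 21) ∪ [23, 41)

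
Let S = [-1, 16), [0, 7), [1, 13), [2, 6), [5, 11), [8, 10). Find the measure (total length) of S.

Merged: [-1, 16).
Length: 17.

17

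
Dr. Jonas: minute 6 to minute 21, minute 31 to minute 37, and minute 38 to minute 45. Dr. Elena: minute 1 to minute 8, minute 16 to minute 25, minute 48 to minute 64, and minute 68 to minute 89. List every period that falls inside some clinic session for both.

minute 6 to minute 21 overlaps B on minute 6 to minute 8, minute 16 to minute 21.
minute 31 to minute 37 falls entirely outside B.
minute 38 to minute 45 falls entirely outside B.

minute 6 to minute 8, minute 16 to minute 21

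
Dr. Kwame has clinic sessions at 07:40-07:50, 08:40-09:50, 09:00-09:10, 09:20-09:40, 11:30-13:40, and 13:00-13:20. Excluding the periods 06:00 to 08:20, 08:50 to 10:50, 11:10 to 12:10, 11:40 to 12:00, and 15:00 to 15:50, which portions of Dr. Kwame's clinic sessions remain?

08:40–08:50, 12:10–13:40

A, merged: 07:40–07:50, 08:40–09:50, 11:30–13:40.
B, merged: 06:00–08:20, 08:50–10:50, 11:10–12:10, 15:00–15:50.
07:40–07:50: fully covered by B → removed.
08:40–09:50 minus B → 08:40–08:50.
11:30–13:40 minus B → 12:10–13:40.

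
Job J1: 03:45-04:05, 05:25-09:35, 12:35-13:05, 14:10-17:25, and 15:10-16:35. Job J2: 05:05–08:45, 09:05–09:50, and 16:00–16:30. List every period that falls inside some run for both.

05:25-08:45, 09:05-09:35, 16:00-16:30

Merge the first list: 03:45-04:05, 05:25-09:35, 12:35-13:05, 14:10-17:25.
03:45-04:05: no overlap with the second set.
05:25-09:35 meets the second set on 05:25-08:45, 09:05-09:35.
12:35-13:05: no overlap with the second set.
14:10-17:25 meets the second set on 16:00-16:30.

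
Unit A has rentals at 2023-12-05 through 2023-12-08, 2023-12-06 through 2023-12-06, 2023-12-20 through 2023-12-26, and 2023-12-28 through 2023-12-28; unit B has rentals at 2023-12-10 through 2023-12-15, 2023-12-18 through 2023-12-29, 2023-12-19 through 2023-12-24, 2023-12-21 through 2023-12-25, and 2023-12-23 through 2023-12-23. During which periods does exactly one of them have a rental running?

2023-12-05 through 2023-12-08, 2023-12-10 through 2023-12-15, 2023-12-18 through 2023-12-19, 2023-12-27 through 2023-12-27, 2023-12-29 through 2023-12-29

First set merges to 2023-12-05 through 2023-12-08, 2023-12-20 through 2023-12-26, 2023-12-28 through 2023-12-28.
Second set merges to 2023-12-10 through 2023-12-15, 2023-12-18 through 2023-12-29.
Only in the first: 2023-12-05 through 2023-12-08.
Only in the second: 2023-12-10 through 2023-12-15, 2023-12-18 through 2023-12-19, 2023-12-27 through 2023-12-27, 2023-12-29 through 2023-12-29.
Together these are the periods covered by exactly one.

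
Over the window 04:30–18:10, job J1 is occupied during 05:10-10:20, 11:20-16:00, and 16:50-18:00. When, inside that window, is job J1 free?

After merging, the occupied span is 05:10–10:20, 11:20–16:00, 16:50–18:00.
Gaps within 04:30–18:10: 04:30–05:10, 10:20–11:20, 16:00–16:50, 18:00–18:10.

04:30–05:10, 10:20–11:20, 16:00–16:50, 18:00–18:10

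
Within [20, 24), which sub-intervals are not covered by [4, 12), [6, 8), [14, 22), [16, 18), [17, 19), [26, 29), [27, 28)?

After merging, the occupied span is [4, 12), [14, 22), [26, 29).
Complement within [20, 24): [22, 24).

[22, 24)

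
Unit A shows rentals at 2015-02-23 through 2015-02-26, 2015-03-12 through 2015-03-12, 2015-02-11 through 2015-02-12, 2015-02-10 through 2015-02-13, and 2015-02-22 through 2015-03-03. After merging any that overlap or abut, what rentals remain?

Sort by start: 2015-02-10 through 2015-02-13, 2015-02-11 through 2015-02-12, 2015-02-22 through 2015-03-03, 2015-02-23 through 2015-02-26, 2015-03-12 through 2015-03-12.
2015-02-11 through 2015-02-12 overlaps/touches 2015-02-10 through 2015-02-13 → extend to 2015-02-10 through 2015-02-13.
2015-02-22 through 2015-03-03 is disjoint → start new block.
2015-02-23 through 2015-02-26 overlaps/touches 2015-02-22 through 2015-03-03 → extend to 2015-02-22 through 2015-03-03.
2015-03-12 through 2015-03-12 is disjoint → start new block.

2015-02-10 through 2015-02-13, 2015-02-22 through 2015-03-03, 2015-03-12 through 2015-03-12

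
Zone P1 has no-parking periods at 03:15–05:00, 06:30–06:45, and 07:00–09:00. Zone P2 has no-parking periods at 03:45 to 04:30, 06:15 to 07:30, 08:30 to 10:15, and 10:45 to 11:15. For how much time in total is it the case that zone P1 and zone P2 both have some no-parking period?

2 h

A ∩ B = 03:45–04:30, 06:30–06:45, 07:00–07:30, 08:30–09:00.
Total: 45 min + 15 min + 30 min + 30 min = 2 h.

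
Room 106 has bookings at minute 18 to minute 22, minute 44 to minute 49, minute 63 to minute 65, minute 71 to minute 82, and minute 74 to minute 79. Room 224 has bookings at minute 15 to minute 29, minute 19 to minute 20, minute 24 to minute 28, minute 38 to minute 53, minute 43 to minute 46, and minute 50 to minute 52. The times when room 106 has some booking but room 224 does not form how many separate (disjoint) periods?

2

First set merges to minute 18 to minute 22, minute 44 to minute 49, minute 63 to minute 65, minute 71 to minute 82.
Second set merges to minute 15 to minute 29, minute 38 to minute 53.
A \ B = minute 63 to minute 65, minute 71 to minute 82.
That is 2 disjoint pieces.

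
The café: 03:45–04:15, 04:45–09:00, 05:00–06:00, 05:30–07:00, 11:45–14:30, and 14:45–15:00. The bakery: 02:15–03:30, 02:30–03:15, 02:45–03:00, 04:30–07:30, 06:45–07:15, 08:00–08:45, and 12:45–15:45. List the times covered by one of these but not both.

02:15–03:30, 03:45–04:15, 04:30–04:45, 07:30–08:00, 08:45–09:00, 11:45–12:45, 14:30–14:45, 15:00–15:45

A, merged: 03:45–04:15, 04:45–09:00, 11:45–14:30, 14:45–15:00.
B, merged: 02:15–03:30, 04:30–07:30, 08:00–08:45, 12:45–15:45.
A but not B: 03:45–04:15, 07:30–08:00, 08:45–09:00, 11:45–12:45.
B but not A: 02:15–03:30, 04:30–04:45, 14:30–14:45, 15:00–15:45.
Combining gives A △ B.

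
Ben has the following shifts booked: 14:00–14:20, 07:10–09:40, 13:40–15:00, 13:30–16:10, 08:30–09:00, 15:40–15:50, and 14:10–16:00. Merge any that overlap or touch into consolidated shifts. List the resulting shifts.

07:10-09:40, 13:30-16:10

Sort by start: 07:10-09:40, 08:30-09:00, 13:30-16:10, 13:40-15:00, 14:00-14:20, 14:10-16:00, 15:40-15:50.
08:30-09:00 overlaps/touches 07:10-09:40 → extend to 07:10-09:40.
13:30-16:10 is disjoint → start new block.
13:40-15:00 overlaps/touches 13:30-16:10 → extend to 13:30-16:10.
14:00-14:20 overlaps/touches 13:30-16:10 → extend to 13:30-16:10.
14:10-16:00 overlaps/touches 13:30-16:10 → extend to 13:30-16:10.
15:40-15:50 overlaps/touches 13:30-16:10 → extend to 13:30-16:10.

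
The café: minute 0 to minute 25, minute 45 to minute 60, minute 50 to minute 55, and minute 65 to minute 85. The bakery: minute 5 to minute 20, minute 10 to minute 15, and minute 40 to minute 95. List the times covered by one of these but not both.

Merge the first list: minute 0 to minute 25, minute 45 to minute 60, minute 65 to minute 85.
Merge the second list: minute 5 to minute 20, minute 40 to minute 95.
Only in the first: minute 0 to minute 5, minute 20 to minute 25.
Only in the second: minute 40 to minute 45, minute 60 to minute 65, minute 85 to minute 95.
Together these are the periods covered by exactly one.

minute 0 to minute 5, minute 20 to minute 25, minute 40 to minute 45, minute 60 to minute 65, minute 85 to minute 95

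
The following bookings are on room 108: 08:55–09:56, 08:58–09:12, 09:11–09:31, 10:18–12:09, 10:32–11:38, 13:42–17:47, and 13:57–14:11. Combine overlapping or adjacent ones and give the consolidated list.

08:58–09:12 overlaps/touches 08:55–09:56 → extend to 08:55–09:56.
09:11–09:31 overlaps/touches 08:55–09:56 → extend to 08:55–09:56.
10:18–12:09 is disjoint → start new block.
10:32–11:38 overlaps/touches 10:18–12:09 → extend to 10:18–12:09.
13:42–17:47 is disjoint → start new block.
13:57–14:11 overlaps/touches 13:42–17:47 → extend to 13:42–17:47.

08:55–09:56, 10:18–12:09, 13:42–17:47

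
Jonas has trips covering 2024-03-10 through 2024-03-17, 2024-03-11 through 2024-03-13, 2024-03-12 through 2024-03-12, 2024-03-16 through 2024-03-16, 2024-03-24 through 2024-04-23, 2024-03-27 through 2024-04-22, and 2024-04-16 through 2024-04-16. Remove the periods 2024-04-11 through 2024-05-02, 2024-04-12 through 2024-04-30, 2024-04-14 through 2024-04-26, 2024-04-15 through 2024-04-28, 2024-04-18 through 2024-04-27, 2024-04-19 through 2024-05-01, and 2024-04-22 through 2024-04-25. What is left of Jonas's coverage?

2024-03-10 through 2024-03-17, 2024-03-24 through 2024-04-10

First set merges to 2024-03-10 through 2024-03-17, 2024-03-24 through 2024-04-23.
Second set merges to 2024-04-11 through 2024-05-02.
2024-03-10 through 2024-03-17 is untouched.
2024-03-24 through 2024-04-23 with B removed leaves 2024-03-24 through 2024-04-10.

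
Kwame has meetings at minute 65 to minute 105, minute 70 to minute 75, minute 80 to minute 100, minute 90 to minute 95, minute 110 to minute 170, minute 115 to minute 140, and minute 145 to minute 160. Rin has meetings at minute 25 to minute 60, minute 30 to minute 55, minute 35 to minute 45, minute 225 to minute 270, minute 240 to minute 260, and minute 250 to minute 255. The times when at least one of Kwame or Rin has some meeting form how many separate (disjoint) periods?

First set merges to minute 65 to minute 105, minute 110 to minute 170.
Second set merges to minute 25 to minute 60, minute 225 to minute 270.
A ∪ B = minute 25 to minute 60, minute 65 to minute 105, minute 110 to minute 170, minute 225 to minute 270.
That is 4 disjoint pieces.

4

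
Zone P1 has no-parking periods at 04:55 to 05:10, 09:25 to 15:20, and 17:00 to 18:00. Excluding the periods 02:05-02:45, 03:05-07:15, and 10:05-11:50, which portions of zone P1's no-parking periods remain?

04:55-05:10 lies entirely inside B → drops out.
09:25-15:20 with B removed leaves 09:25-10:05, 11:50-15:20.
17:00-18:00 is untouched.

09:25-10:05, 11:50-15:20, 17:00-18:00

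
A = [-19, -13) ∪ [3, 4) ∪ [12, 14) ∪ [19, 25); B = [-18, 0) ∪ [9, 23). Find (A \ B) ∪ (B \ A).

[-19, -18) ∪ [-13, 0) ∪ [3, 4) ∪ [9, 12) ∪ [14, 19) ∪ [23, 25)

Only in the first: [-19, -18), [3, 4), [23, 25).
Only in the second: [-13, 0), [9, 12), [14, 19).
Together these are the periods covered by exactly one.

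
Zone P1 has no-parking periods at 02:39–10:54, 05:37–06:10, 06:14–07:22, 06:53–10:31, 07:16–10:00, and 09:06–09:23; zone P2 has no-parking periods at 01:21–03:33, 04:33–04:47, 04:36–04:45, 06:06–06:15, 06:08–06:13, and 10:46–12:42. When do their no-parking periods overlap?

02:39-03:33, 04:33-04:47, 06:06-06:15, 10:46-10:54

Merge the first list: 02:39-10:54.
Merge the second list: 01:21-03:33, 04:33-04:47, 06:06-06:15, 10:46-12:42.
02:39-10:54 ∩ B → 02:39-03:33, 04:33-04:47, 06:06-06:15, 10:46-10:54.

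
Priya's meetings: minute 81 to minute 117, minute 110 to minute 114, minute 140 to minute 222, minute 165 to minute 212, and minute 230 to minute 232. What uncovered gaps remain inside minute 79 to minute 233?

minute 79 to minute 81, minute 117 to minute 140, minute 222 to minute 230, minute 232 to minute 233

The merged coverage is minute 81 to minute 117, minute 140 to minute 222, minute 230 to minute 232.
Gaps within minute 79 to minute 233: minute 79 to minute 81, minute 117 to minute 140, minute 222 to minute 230, minute 232 to minute 233.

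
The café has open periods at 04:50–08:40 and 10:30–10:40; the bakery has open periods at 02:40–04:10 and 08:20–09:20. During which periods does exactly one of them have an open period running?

A but not B: 04:50–08:20, 10:30–10:40.
B but not A: 02:40–04:10, 08:40–09:20.
Combining gives A △ B.

02:40–04:10, 04:50–08:20, 08:40–09:20, 10:30–10:40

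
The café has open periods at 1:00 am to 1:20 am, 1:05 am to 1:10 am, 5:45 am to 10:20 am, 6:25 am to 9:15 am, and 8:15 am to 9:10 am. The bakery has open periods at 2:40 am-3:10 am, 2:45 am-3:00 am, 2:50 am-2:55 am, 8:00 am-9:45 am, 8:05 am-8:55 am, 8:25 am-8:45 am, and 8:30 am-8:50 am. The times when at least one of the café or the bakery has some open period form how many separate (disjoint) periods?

Merge the first list: 1:00 am-1:20 am, 5:45 am-10:20 am.
Merge the second list: 2:40 am-3:10 am, 8:00 am-9:45 am.
A ∪ B = 1:00 am-1:20 am, 2:40 am-3:10 am, 5:45 am-10:20 am.
That is 3 disjoint pieces.

3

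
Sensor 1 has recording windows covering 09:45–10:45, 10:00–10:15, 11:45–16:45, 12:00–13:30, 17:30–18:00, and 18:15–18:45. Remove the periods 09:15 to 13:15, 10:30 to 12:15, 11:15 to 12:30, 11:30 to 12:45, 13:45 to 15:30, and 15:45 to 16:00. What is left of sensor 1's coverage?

First set merges to 09:45–10:45, 11:45–16:45, 17:30–18:00, 18:15–18:45.
Second set merges to 09:15–13:15, 13:45–15:30, 15:45–16:00.
09:45–10:45 lies entirely inside B → drops out.
11:45–16:45 with B removed leaves 13:15–13:45, 15:30–15:45, 16:00–16:45.
17:30–18:00 is untouched.
18:15–18:45 is untouched.

13:15–13:45, 15:30–15:45, 16:00–16:45, 17:30–18:00, 18:15–18:45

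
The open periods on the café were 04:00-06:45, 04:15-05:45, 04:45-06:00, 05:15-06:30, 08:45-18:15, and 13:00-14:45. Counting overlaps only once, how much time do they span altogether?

Merged: 04:00-06:45, 08:45-18:15.
Lengths: 2 h 45 min + 9 h 30 min = 12 h 15 min.

12 h 15 min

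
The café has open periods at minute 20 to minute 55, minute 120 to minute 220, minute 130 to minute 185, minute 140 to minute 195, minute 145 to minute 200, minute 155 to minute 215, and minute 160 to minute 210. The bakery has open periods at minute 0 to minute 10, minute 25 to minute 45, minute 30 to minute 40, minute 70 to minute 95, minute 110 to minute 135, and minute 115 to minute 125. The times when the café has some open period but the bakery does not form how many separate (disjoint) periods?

First set merges to minute 20 to minute 55, minute 120 to minute 220.
Second set merges to minute 0 to minute 10, minute 25 to minute 45, minute 70 to minute 95, minute 110 to minute 135.
A \ B = minute 20 to minute 25, minute 45 to minute 55, minute 135 to minute 220.
That is 3 disjoint pieces.

3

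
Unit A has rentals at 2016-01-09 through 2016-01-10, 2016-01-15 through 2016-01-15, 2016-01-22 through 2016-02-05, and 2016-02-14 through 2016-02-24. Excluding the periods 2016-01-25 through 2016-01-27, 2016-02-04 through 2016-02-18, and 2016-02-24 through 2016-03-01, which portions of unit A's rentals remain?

2016-01-09 through 2016-01-10, 2016-01-15 through 2016-01-15, 2016-01-22 through 2016-01-24, 2016-01-28 through 2016-02-03, 2016-02-19 through 2016-02-23

2016-01-09 through 2016-01-10: no B overlap → unchanged.
2016-01-15 through 2016-01-15: no B overlap → unchanged.
2016-01-22 through 2016-02-05 minus B → 2016-01-22 through 2016-01-24, 2016-01-28 through 2016-02-03.
2016-02-14 through 2016-02-24 minus B → 2016-02-19 through 2016-02-23.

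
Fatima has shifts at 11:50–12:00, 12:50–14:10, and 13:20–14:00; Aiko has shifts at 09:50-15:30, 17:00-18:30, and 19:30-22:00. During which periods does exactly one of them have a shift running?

09:50–11:50, 12:00–12:50, 14:10–15:30, 17:00–18:30, 19:30–22:00

Merge the first list: 11:50–12:00, 12:50–14:10.
A but not B: none.
B but not A: 09:50–11:50, 12:00–12:50, 14:10–15:30, 17:00–18:30, 19:30–22:00.
Combining gives A △ B.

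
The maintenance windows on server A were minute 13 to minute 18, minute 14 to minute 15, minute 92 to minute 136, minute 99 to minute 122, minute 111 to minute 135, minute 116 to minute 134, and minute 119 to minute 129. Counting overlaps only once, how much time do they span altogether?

49 minutes

Merged: minute 13 to minute 18, minute 92 to minute 136.
Lengths: 5 minutes + 44 minutes = 49 minutes.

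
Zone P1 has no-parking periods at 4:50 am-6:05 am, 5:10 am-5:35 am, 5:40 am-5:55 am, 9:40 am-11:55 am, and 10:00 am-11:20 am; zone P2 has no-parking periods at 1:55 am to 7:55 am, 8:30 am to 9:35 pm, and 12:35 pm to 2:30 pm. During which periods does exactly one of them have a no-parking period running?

1:55 am–4:50 am, 6:05 am–7:55 am, 8:30 am–9:40 am, 11:55 am–9:35 pm

First set merges to 4:50 am–6:05 am, 9:40 am–11:55 am.
Second set merges to 1:55 am–7:55 am, 8:30 am–9:35 pm.
A but not B: none.
B but not A: 1:55 am–4:50 am, 6:05 am–7:55 am, 8:30 am–9:40 am, 11:55 am–9:35 pm.
Combining gives A △ B.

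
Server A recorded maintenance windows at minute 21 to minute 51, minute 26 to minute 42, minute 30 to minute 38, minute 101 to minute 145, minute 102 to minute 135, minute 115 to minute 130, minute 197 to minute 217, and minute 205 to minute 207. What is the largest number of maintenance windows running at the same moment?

Sweep endpoints in order; track running count of active intervals.
Peak of 3 reached at minute 30.

3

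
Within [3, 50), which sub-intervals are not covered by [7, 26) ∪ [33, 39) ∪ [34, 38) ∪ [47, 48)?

[3, 7) ∪ [26, 33) ∪ [39, 47) ∪ [48, 50)

The merged coverage is [7, 26), [33, 39), [47, 48).
Uncovered inside [3, 50): [3, 7), [26, 33), [39, 47), [48, 50).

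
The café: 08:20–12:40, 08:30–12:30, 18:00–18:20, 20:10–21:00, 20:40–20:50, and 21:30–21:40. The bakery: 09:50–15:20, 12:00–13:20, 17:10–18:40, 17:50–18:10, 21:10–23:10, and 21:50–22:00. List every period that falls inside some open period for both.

09:50–12:40, 18:00–18:20, 21:30–21:40

A, merged: 08:20–12:40, 18:00–18:20, 20:10–21:00, 21:30–21:40.
B, merged: 09:50–15:20, 17:10–18:40, 21:10–23:10.
08:20–12:40 meets the second set on 09:50–12:40.
18:00–18:20 meets the second set on 18:00–18:20.
20:10–21:00: no overlap with the second set.
21:30–21:40 meets the second set on 21:30–21:40.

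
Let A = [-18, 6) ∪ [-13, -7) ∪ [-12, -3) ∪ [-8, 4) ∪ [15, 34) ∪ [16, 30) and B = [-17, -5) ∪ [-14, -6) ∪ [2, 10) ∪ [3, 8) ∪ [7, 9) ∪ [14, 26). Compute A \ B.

[-18, -17) ∪ [-5, 2) ∪ [26, 34)

A, merged: [-18, 6), [15, 34).
B, merged: [-17, -5), [2, 10), [14, 26).
[-18, 6) with B removed leaves [-18, -17), [-5, 2).
[15, 34) with B removed leaves [26, 34).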